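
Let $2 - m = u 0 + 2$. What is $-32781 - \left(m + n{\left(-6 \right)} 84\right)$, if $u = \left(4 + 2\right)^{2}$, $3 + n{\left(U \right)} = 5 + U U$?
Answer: $-35973$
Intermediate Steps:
$n{\left(U \right)} = 2 + U^{2}$ ($n{\left(U \right)} = -3 + \left(5 + U U\right) = -3 + \left(5 + U^{2}\right) = 2 + U^{2}$)
$u = 36$ ($u = 6^{2} = 36$)
$m = 0$ ($m = 2 - \left(36 \cdot 0 + 2\right) = 2 - \left(0 + 2\right) = 2 - 2 = 0$)
$-32781 - \left(m + n{\left(-6 \right)} 84\right) = -32781 - \left(0 + \left(2 + \left(-6\right)^{2}\right) 84\right) = -32781 - \left(0 + \left(2 + 36\right) 84\right) = -32781 - \left(0 + 38 \cdot 84\right) = -32781 - \left(0 + 3192\right) = -32781 - 3192 = -35973$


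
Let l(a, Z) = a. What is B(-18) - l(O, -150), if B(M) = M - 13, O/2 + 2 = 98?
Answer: -223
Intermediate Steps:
O = 192 (O = -4 + 2*98 = -4 + 196 = 192)
B(M) = -13 + M
B(-18) - l(O, -150) = (-13 - 18) - 1*192 = -31 - 192 = -223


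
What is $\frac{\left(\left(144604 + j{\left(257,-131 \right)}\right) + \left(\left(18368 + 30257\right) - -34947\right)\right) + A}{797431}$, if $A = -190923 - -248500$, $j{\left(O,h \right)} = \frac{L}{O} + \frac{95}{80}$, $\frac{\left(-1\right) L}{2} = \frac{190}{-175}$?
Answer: $\frac{41125743881}{114766269520} \approx 0.35834$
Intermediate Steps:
$L = \frac{76}{35}$ ($L = - 2 \frac{190}{-175} = - 2 \cdot 190 \left(- \frac{1}{175}\right) = \left(-2\right) \left(- \frac{38}{35}\right) = \frac{76}{35} \approx 2.1714$)
$j{\left(O,h \right)} = \frac{19}{16} + \frac{76}{35 O}$ ($j{\left(O,h \right)} = \frac{76}{35 O} + \frac{95}{80} = \frac{76}{35 O} + 95 \cdot \frac{1}{80} = \frac{76}{35 O} + \frac{19}{16} = \frac{19}{16} + \frac{76}{35 O}$)
$A = 57577$ ($A = -190923 + 248500 = 57577$)
$\frac{\left(\left(144604 + j{\left(257,-131 \right)}\right) + \left(\left(18368 + 30257\right) - -34947\right)\right) + A}{797431} = \frac{\left(\left(144604 + \frac{19 \left(64 + 35 \cdot 257\right)}{560 \cdot 257}\right) + \left(\left(18368 + 30257\right) - -34947\right)\right) + 57577}{797431} = \left(\left(\left(144604 + \frac{19}{560} \cdot \frac{1}{257} \left(64 + 8995\right)\right) + \left(48625 + 34947\right)\right) + 57577\right) \frac{1}{797431} = \left(\left(\left(144604 + \frac{19}{560} \cdot \frac{1}{257} \cdot 9059\right) + 83572\right) + 57577\right) \frac{1}{797431} = \left(\left(\left(144604 + \frac{172121}{143920}\right) + 83572\right) + 57577\right) \frac{1}{797431} = \left(\left(\frac{20811579801}{143920} + 83572\right) + 57577\right) \frac{1}{797431} = \left(\frac{32839262041}{143920} + 57577\right) \frac{1}{797431} = \frac{41125743881}{143920} \cdot \frac{1}{797431} = \frac{41125743881}{114766269520}$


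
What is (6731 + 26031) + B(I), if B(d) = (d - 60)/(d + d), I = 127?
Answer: 8321615/254 ≈ 32762.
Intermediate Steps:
B(d) = (-60 + d)/(2*d) (B(d) = (-60 + d)/((2*d)) = (-60 + d)*(1/(2*d)) = (-60 + d)/(2*d))
(6731 + 26031) + B(I) = (6731 + 26031) + (½)*(-60 + 127)/127 = 32762 + (½)*(1/127)*67 = 32762 + 67/254 = 8321615/254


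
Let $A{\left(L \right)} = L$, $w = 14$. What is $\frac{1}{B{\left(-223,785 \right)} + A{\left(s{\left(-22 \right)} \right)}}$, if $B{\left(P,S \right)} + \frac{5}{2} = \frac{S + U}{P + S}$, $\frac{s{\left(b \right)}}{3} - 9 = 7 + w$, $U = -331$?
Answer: $\frac{562}{49629} \approx 0.011324$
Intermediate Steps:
$s{\left(b \right)} = 90$ ($s{\left(b \right)} = 27 + 3 \left(7 + 14\right) = 27 + 3 \cdot 21 = 27 + 63 = 90$)
$B{\left(P,S \right)} = - \frac{5}{2} + \frac{-331 + S}{P + S}$ ($B{\left(P,S \right)} = - \frac{5}{2} + \frac{S - 331}{P + S} = - \frac{5}{2} + \frac{-331 + S}{P + S}$)
$\frac{1}{B{\left(-223,785 \right)} + A{\left(s{\left(-22 \right)} \right)}} = \frac{1}{\frac{-662 - -1115 - 2355}{2 \left(-223 + 785\right)} + 90} = \frac{1}{\frac{-662 + 1115 - 2355}{2 \cdot 562} + 90} = \frac{1}{\frac{1}{2} \cdot \frac{1}{562} \left(-1902\right) + 90} = \frac{1}{- \frac{951}{562} + 90} = \frac{1}{\frac{49629}{562}} = \frac{562}{49629}$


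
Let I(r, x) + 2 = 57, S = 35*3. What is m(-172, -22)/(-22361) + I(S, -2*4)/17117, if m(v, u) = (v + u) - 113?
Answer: 6484774/382753237 ≈ 0.016942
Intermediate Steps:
S = 105
m(v, u) = -113 + u + v (m(v, u) = (u + v) - 113 = -113 + u + v)
I(r, x) = 55 (I(r, x) = -2 + 57 = 55)
m(-172, -22)/(-22361) + I(S, -2*4)/17117 = (-113 - 22 - 172)/(-22361) + 55/17117 = -307*(-1/22361) + 55*(1/17117) = 307/22361 + 55/17117 = 6484774/382753237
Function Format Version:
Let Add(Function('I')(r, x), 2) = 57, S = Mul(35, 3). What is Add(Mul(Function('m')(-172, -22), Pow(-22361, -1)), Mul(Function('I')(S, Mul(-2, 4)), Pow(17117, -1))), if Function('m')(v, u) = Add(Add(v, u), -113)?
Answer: Rational(6484774, 382753237) ≈ 0.016942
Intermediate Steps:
S = 105
Function('m')(v, u) = Add(-113, u, v) (Function('m')(v, u) = Add(Add(u, v), -113) = Add(-113, u, v))
Function('I')(r, x) = 55 (Function('I')(r, x) = Add(-2, 57) = 55)
Add(Mul(Function('m')(-172, -22), Pow(-22361, -1)), Mul(Function('I')(S, Mul(-2, 4)), Pow(17117, -1))) = Add(Mul(Add(-113, -22, -172), Pow(-22361, -1)), Mul(55, Pow(17117, -1))) = Add(Mul(-307, Rational(-1, 22361)), Mul(55, Rational(1, 17117))) = Add(Rational(307, 22361), Rational(55, 17117)) = Rational(6484774, 382753237)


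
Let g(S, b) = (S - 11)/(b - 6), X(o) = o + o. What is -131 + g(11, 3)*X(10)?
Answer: -131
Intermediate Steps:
X(o) = 2*o
g(S, b) = (-11 + S)/(-6 + b)
-131 + g(11, 3)*X(10) = -131 + ((-11 + 11)/(-6 + 3))*(2*10) = -131 + (0/(-3))*20 = -131 - ⅓*0*20 = -131 + 0*20 = -131 + 0 = -131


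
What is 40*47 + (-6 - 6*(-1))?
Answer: 1880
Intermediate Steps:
40*47 + (-6 - 6*(-1)) = 1880 + (-6 + 6) = 1880 + 0 = 1880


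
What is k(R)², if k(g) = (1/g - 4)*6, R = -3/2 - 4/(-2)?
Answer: 144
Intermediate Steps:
R = ½ (R = -3*½ - 4*(-½) = -3/2 + 2 = ½ ≈ 0.50000)
k(g) = -24 + 6/g (k(g) = (-4 + 1/g)*6 = -24 + 6/g)
k(R)² = (-24 + 6/(½))² = (-24 + 6*2)² = (-24 + 12)² = (-12)² = 144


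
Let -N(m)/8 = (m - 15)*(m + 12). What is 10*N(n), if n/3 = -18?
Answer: -231840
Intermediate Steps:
n = -54 (n = 3*(-18) = -54)
N(m) = -8*(-15 + m)*(12 + m) (N(m) = -8*(m - 15)*(m + 12) = -8*(-15 + m)*(12 + m))
10*N(n) = 10*(1440 - 8*(-54)² + 24*(-54)) = 10*(1440 - 8*2916 - 1296) = 10*(1440 - 23328 - 1296) = 10*(-23184) = -231840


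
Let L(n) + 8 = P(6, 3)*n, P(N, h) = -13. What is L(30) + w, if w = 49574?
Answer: 49176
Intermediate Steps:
L(n) = -8 - 13*n
L(30) + w = (-8 - 13*30) + 49574 = (-8 - 390) + 49574 = -398 + 49574 = 49176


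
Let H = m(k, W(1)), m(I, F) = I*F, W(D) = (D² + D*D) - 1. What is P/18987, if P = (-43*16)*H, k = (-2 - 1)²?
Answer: -2064/6329 ≈ -0.32612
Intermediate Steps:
W(D) = -1 + 2*D² (W(D) = (D² + D²) - 1 = 2*D² - 1 = -1 + 2*D²)
k = 9 (k = (-3)² = 9)
m(I, F) = F*I
H = 9 (H = (-1 + 2*1²)*9 = (-1 + 2*1)*9 = (-1 + 2)*9 = 1*9 = 9)
P = -6192 (P = -43*16*9 = -688*9 = -6192)
P/18987 = -6192/18987 = -6192*1/18987 = -2064/6329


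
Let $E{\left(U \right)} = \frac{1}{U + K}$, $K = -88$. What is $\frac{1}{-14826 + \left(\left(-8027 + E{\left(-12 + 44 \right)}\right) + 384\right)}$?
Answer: $- \frac{56}{1258265} \approx -4.4506 \cdot 10^{-5}$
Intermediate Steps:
$E{\left(U \right)} = \frac{1}{-88 + U}$ ($E{\left(U \right)} = \frac{1}{U - 88} = \frac{1}{-88 + U}$)
$\frac{1}{-14826 + \left(\left(-8027 + E{\left(-12 + 44 \right)}\right) + 384\right)} = \frac{1}{-14826 + \left(\left(-8027 + \frac{1}{-88 + \left(-12 + 44\right)}\right) + 384\right)} = \frac{1}{-14826 + \left(\left(-8027 + \frac{1}{-88 + 32}\right) + 384\right)} = \frac{1}{-14826 + \left(\left(-8027 + \frac{1}{-56}\right) + 384\right)} = \frac{1}{-14826 + \left(\left(-8027 - \frac{1}{56}\right) + 384\right)} = \frac{1}{-14826 + \left(- \frac{449513}{56} + 384\right)} = \frac{1}{-14826 - \frac{428009}{56}} = \frac{1}{- \frac{1258265}{56}} = - \frac{56}{1258265}$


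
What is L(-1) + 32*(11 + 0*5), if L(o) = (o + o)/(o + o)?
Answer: 353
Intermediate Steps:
L(o) = 1 (L(o) = (2*o)/((2*o)) = (2*o)*(1/(2*o)) = 1)
L(-1) + 32*(11 + 0*5) = 1 + 32*(11 + 0*5) = 1 + 32*(11 + 0) = 1 + 32*11 = 1 + 352 = 353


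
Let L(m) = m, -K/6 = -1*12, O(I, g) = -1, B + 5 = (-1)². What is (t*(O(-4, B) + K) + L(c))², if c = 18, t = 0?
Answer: 324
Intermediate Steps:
B = -4 (B = -5 + (-1)² = -5 + 1 = -4)
K = 72 (K = -(-6)*12 = -6*(-12) = 72)
(t*(O(-4, B) + K) + L(c))² = (0*(-1 + 72) + 18)² = (0*71 + 18)² = (0 + 18)² = 18² = 324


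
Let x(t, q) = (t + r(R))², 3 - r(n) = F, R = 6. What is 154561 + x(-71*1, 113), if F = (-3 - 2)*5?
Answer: 156410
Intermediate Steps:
F = -25 (F = -5*5 = -25)
r(n) = 28 (r(n) = 3 - 1*(-25) = 3 + 25 = 28)
x(t, q) = (28 + t)² (x(t, q) = (t + 28)² = (28 + t)²)
154561 + x(-71*1, 113) = 154561 + (28 - 71*1)² = 154561 + (28 - 71)² = 154561 + (-43)² = 154561 + 1849 = 156410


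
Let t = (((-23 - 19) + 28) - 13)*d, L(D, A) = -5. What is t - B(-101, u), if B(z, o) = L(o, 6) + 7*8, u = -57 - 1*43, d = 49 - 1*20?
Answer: -834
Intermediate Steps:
d = 29 (d = 49 - 20 = 29)
u = -100 (u = -57 - 43 = -100)
B(z, o) = 51 (B(z, o) = -5 + 7*8 = -5 + 56 = 51)
t = -783 (t = (((-23 - 19) + 28) - 13)*29 = ((-42 + 28) - 13)*29 = (-14 - 13)*29 = -27*29 = -783)
t - B(-101, u) = -783 - 1*51 = -783 - 51 = -834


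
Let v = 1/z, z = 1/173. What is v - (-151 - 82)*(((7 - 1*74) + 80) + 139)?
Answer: 35589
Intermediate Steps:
z = 1/173 ≈ 0.0057803
v = 173 (v = 1/(1/173) = 173)
v - (-151 - 82)*(((7 - 1*74) + 80) + 139) = 173 - (-151 - 82)*(((7 - 1*74) + 80) + 139) = 173 - (-233)*(((7 - 74) + 80) + 139) = 173 - (-233)*((-67 + 80) + 139) = 173 - (-233)*(13 + 139) = 173 - (-233)*152 = 173 - 1*(-35416) = 173 + 35416 = 35589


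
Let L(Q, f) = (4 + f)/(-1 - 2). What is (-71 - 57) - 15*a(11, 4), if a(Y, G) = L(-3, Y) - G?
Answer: 7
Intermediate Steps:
L(Q, f) = -4/3 - f/3 (L(Q, f) = (4 + f)/(-3) = (4 + f)*(-1/3) = -4/3 - f/3)
a(Y, G) = -4/3 - G - Y/3 (a(Y, G) = (-4/3 - Y/3) - G = -4/3 - G - Y/3)
(-71 - 57) - 15*a(11, 4) = (-71 - 57) - 15*(-4/3 - 1*4 - 1/3*11) = -128 - 15*(-4/3 - 4 - 11/3) = -128 - 15*(-9) = -128 + 135 = 7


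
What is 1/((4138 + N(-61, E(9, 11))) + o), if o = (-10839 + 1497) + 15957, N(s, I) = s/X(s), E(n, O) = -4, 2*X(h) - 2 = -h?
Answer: 63/677317 ≈ 9.3014e-5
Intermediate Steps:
X(h) = 1 - h/2 (X(h) = 1 + (-h)/2 = 1 - h/2)
N(s, I) = s/(1 - s/2)
o = 6615 (o = -9342 + 15957 = 6615)
1/((4138 + N(-61, E(9, 11))) + o) = 1/((4138 - 2*(-61)/(-2 - 61)) + 6615) = 1/((4138 - 2*(-61)/(-63)) + 6615) = 1/((4138 - 2*(-61)*(-1/63)) + 6615) = 1/((4138 - 122/63) + 6615) = 1/(260572/63 + 6615) = 1/(677317/63) = 63/677317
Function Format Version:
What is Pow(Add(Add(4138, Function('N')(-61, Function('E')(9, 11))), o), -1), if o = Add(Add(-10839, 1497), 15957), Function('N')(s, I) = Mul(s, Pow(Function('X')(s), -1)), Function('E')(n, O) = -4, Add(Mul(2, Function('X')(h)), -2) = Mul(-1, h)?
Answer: Rational(63, 677317) ≈ 9.3014e-5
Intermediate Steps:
Function('X')(h) = Add(1, Mul(Rational(-1, 2), h)) (Function('X')(h) = Add(1, Mul(Rational(1, 2), Mul(-1, h))) = Add(1, Mul(Rational(-1, 2), h)))
Function('N')(s, I) = Mul(s, Pow(Add(1, Mul(Rational(-1, 2), s)), -1))
o = 6615 (o = Add(-9342, 15957) = 6615)
Pow(Add(Add(4138, Function('N')(-61, Function('E')(9, 11))), o), -1) = Pow(Add(Add(4138, Mul(-2, -61, Pow(Add(-2, -61), -1))), 6615), -1) = Pow(Add(Add(4138, Mul(-2, -61, Pow(-63, -1))), 6615), -1) = Pow(Add(Add(4138, Mul(-2, -61, Rational(-1, 63))), 6615), -1) = Pow(Add(Add(4138, Rational(-122, 63)), 6615), -1) = Pow(Add(Rational(260572, 63), 6615), -1) = Pow(Rational(677317, 63), -1) = Rational(63, 677317)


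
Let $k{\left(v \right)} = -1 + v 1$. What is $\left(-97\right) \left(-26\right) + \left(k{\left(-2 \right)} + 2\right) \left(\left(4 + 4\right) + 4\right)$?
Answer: $2510$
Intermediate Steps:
$k{\left(v \right)} = -1 + v$
$\left(-97\right) \left(-26\right) + \left(k{\left(-2 \right)} + 2\right) \left(\left(4 + 4\right) + 4\right) = \left(-97\right) \left(-26\right) + \left(\left(-1 - 2\right) + 2\right) \left(\left(4 + 4\right) + 4\right) = 2522 + \left(-3 + 2\right) \left(8 + 4\right) = 2522 - 12 = 2510$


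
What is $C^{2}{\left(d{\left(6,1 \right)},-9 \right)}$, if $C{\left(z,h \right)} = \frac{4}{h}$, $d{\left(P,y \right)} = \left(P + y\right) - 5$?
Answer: $\frac{16}{81} \approx 0.19753$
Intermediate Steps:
$d{\left(P,y \right)} = -5 + P + y$
$C^{2}{\left(d{\left(6,1 \right)},-9 \right)} = \left(\frac{4}{-9}\right)^{2} = \left(4 \left(- \frac{1}{9}\right)\right)^{2} = \left(- \frac{4}{9}\right)^{2} = \frac{16}{81}$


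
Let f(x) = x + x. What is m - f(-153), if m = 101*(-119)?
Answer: -11713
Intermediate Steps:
f(x) = 2*x
m = -12019
m - f(-153) = -12019 - 2*(-153) = -12019 - 1*(-306) = -12019 + 306 = -11713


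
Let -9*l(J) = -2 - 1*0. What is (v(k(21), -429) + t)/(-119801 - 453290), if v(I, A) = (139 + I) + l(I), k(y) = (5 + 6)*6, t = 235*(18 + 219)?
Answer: -21874/224253 ≈ -0.097542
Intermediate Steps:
t = 55695 (t = 235*237 = 55695)
k(y) = 66 (k(y) = 11*6 = 66)
l(J) = 2/9 (l(J) = -(-2 - 1*0)/9 = -(-2 + 0)/9 = -⅑*(-2) = 2/9)
v(I, A) = 1253/9 + I (v(I, A) = (139 + I) + 2/9 = 1253/9 + I)
(v(k(21), -429) + t)/(-119801 - 453290) = ((1253/9 + 66) + 55695)/(-119801 - 453290) = (1847/9 + 55695)/(-573091) = (503102/9)*(-1/573091) = -21874/224253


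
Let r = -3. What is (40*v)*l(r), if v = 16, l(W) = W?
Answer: -1920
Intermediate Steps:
(40*v)*l(r) = (40*16)*(-3) = 640*(-3) = -1920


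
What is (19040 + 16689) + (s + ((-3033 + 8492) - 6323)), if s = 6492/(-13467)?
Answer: 156506821/4489 ≈ 34865.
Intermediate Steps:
s = -2164/4489 (s = 6492*(-1/13467) = -2164/4489 ≈ -0.48207)
(19040 + 16689) + (s + ((-3033 + 8492) - 6323)) = (19040 + 16689) + (-2164/4489 + ((-3033 + 8492) - 6323)) = 35729 + (-2164/4489 + (5459 - 6323)) = 35729 + (-2164/4489 - 864) = 35729 - 3880660/4489 = 156506821/4489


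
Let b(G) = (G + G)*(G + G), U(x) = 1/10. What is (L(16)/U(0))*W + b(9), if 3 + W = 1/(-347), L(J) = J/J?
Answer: 102008/347 ≈ 293.97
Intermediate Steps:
U(x) = 1/10
L(J) = 1
W = -1042/347 (W = -3 + 1/(-347) = -3 - 1/347 = -1042/347 ≈ -3.0029)
b(G) = 4*G**2 (b(G) = (2*G)*(2*G) = 4*G**2)
(L(16)/U(0))*W + b(9) = (1/(1/10))*(-1042/347) + 4*9**2 = (1*10)*(-1042/347) + 4*81 = 10*(-1042/347) + 324 = -10420/347 + 324 = 102008/347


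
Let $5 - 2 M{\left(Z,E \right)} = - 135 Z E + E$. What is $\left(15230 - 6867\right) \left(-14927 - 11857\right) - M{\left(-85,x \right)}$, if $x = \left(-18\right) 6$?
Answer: $- \frac{449228597}{2} \approx -2.2461 \cdot 10^{8}$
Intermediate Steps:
$x = -108$
$M{\left(Z,E \right)} = \frac{5}{2} - \frac{E}{2} + \frac{135 E Z}{2}$ ($M{\left(Z,E \right)} = \frac{5}{2} - \frac{- 135 Z E + E}{2} = \frac{5}{2} - \frac{- 135 E Z + E}{2} = \frac{5}{2} - \frac{E - 135 E Z}{2} = \frac{5}{2} + \left(- \frac{E}{2} + \frac{135 E Z}{2}\right) = \frac{5}{2} - \frac{E}{2} + \frac{135 E Z}{2}$)
$\left(15230 - 6867\right) \left(-14927 - 11857\right) - M{\left(-85,x \right)} = \left(15230 - 6867\right) \left(-14927 - 11857\right) - \left(\frac{5}{2} - -54 + \frac{135}{2} \left(-108\right) \left(-85\right)\right) = 8363 \left(-26784\right) - \left(\frac{5}{2} + 54 + 619650\right) = -223994592 - \frac{1239413}{2} = - \frac{449228597}{2}$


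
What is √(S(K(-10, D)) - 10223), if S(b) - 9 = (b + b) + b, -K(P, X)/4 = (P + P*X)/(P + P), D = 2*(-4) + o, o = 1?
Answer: I*√10178 ≈ 100.89*I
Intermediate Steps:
D = -7 (D = 2*(-4) + 1 = -8 + 1 = -7)
K(P, X) = -2*(P + P*X)/P (K(P, X) = -4*(P + P*X)/(P + P) = -4*(P + P*X)/(2*P) = -4*(P + P*X)*1/(2*P) = -2*(P + P*X)/P)
S(b) = 9 + 3*b (S(b) = 9 + ((b + b) + b) = 9 + (2*b + b) = 9 + 3*b)
√(S(K(-10, D)) - 10223) = √((9 + 3*(-2 - 2*(-7))) - 10223) = √((9 + 3*(-2 + 14)) - 10223) = √((9 + 3*12) - 10223) = √((9 + 36) - 10223) = √(45 - 10223) = √(-10178) = I*√10178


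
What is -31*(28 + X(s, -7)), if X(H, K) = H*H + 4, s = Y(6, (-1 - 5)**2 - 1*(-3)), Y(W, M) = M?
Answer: -48143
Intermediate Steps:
s = 39 (s = (-1 - 5)**2 - 1*(-3) = (-6)**2 + 3 = 36 + 3 = 39)
X(H, K) = 4 + H**2 (X(H, K) = H**2 + 4 = 4 + H**2)
-31*(28 + X(s, -7)) = -31*(28 + (4 + 39**2)) = -31*(28 + (4 + 1521)) = -31*(28 + 1525) = -31*1553 = -48143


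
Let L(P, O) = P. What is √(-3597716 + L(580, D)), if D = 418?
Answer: 4*I*√224821 ≈ 1896.6*I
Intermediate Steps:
√(-3597716 + L(580, D)) = √(-3597716 + 580) = √(-3597136) = 4*I*√224821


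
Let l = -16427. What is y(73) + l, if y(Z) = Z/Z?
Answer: -16426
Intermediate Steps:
y(Z) = 1
y(73) + l = 1 - 16427 = -16426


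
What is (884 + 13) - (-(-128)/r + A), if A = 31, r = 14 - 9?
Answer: 4202/5 ≈ 840.40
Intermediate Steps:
r = 5
(884 + 13) - (-(-128)/r + A) = (884 + 13) - (-(-128)/5 + 31) = 897 - (-(-128)/5 + 31) = 897 - (-16*(-8/5) + 31) = 897 - (128/5 + 31) = 897 - 1*283/5 = 897 - 283/5 = 4202/5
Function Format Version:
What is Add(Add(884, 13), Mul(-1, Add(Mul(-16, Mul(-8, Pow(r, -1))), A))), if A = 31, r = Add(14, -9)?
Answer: Rational(4202, 5) ≈ 840.40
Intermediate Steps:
r = 5
Add(Add(884, 13), Mul(-1, Add(Mul(-16, Mul(-8, Pow(r, -1))), A))) = Add(Add(884, 13), Mul(-1, Add(Mul(-16, Mul(-8, Pow(5, -1))), 31))) = Add(897, Mul(-1, Add(Mul(-16, Mul(-8, Rational(1, 5))), 31))) = Add(897, Mul(-1, Add(Mul(-16, Rational(-8, 5)), 31))) = Add(897, Mul(-1, Add(Rational(128, 5), 31))) = Add(897, Mul(-1, Rational(283, 5))) = Add(897, Rational(-283, 5)) = Rational(4202, 5)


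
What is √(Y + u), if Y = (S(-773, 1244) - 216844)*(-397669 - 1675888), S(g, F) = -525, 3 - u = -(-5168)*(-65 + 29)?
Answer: 4*√28170449849 ≈ 6.7136e+5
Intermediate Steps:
u = 186051 (u = 3 - (-76)*(-68*(-65 + 29)) = 3 - (-76)*(-68*(-36)) = 3 - (-76)*2448 = 3 - 1*(-186048) = 3 + 186048 = 186051)
Y = 450727011533 (Y = (-525 - 216844)*(-397669 - 1675888) = -217369*(-2073557) = 450727011533)
√(Y + u) = √(450727011533 + 186051) = √450727197584 = 4*√28170449849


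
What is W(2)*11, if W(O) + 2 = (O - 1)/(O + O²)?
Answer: -121/6 ≈ -20.167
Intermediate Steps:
W(O) = -2 + (-1 + O)/(O + O²) (W(O) = -2 + (O - 1)/(O + O²) = -2 + (-1 + O)/(O + O²))
W(2)*11 = ((-1 - 1*2 - 2*2²)/(2*(1 + 2)))*11 = ((½)*(-1 - 2 - 2*4)/3)*11 = ((½)*(⅓)*(-1 - 2 - 8))*11 = ((½)*(⅓)*(-11))*11 = -11/6*11 = -121/6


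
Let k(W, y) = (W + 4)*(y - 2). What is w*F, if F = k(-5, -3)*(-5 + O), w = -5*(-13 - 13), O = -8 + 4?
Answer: -5850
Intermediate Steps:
k(W, y) = (-2 + y)*(4 + W) (k(W, y) = (4 + W)*(-2 + y) = (-2 + y)*(4 + W))
O = -4
w = 130 (w = -5*(-26) = 130)
F = -45 (F = (-8 - 2*(-5) + 4*(-3) - 5*(-3))*(-5 - 4) = (-8 + 10 - 12 + 15)*(-9) = 5*(-9) = -45)
w*F = 130*(-45) = -5850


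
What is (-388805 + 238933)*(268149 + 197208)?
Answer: -69743984304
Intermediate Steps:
(-388805 + 238933)*(268149 + 197208) = -149872*465357 = -69743984304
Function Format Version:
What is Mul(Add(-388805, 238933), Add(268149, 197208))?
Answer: -69743984304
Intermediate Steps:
Mul(Add(-388805, 238933), Add(268149, 197208)) = Mul(-149872, 465357) = -69743984304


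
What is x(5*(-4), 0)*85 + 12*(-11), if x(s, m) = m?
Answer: -132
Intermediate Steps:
x(5*(-4), 0)*85 + 12*(-11) = 0*85 + 12*(-11) = 0 - 132 = -132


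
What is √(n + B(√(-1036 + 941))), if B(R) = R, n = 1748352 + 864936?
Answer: √(2613288 + I*√95) ≈ 1616.6 + 0.003*I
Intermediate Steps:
n = 2613288
√(n + B(√(-1036 + 941))) = √(2613288 + √(-1036 + 941)) = √(2613288 + √(-95)) = √(2613288 + I*√95)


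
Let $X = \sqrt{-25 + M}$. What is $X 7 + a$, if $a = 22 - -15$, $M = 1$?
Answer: $37 + 14 i \sqrt{6} \approx 37.0 + 34.293 i$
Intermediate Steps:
$X = 2 i \sqrt{6}$ ($X = \sqrt{-25 + 1} = \sqrt{-24} = 2 i \sqrt{6} \approx 4.899 i$)
$a = 37$ ($a = 22 + 15 = 37$)
$X 7 + a = 2 i \sqrt{6} \cdot 7 + 37 = 14 i \sqrt{6} + 37 = 37 + 14 i \sqrt{6}$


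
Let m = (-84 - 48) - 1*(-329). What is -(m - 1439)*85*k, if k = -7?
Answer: -738990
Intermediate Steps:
m = 197 (m = -132 + 329 = 197)
-(m - 1439)*85*k = -(197 - 1439)*85*(-7) = -(-1242)*(-595) = -1*738990 = -738990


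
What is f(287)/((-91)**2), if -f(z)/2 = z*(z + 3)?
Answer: -23780/1183 ≈ -20.101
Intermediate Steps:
f(z) = -2*z*(3 + z) (f(z) = -2*z*(z + 3) = -2*z*(3 + z))
f(287)/((-91)**2) = (-2*287*(3 + 287))/((-91)**2) = -2*287*290/8281 = -166460*1/8281 = -23780/1183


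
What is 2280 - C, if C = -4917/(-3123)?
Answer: 2371841/1041 ≈ 2278.4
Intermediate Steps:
C = 1639/1041 (C = -4917*(-1/3123) = 1639/1041 ≈ 1.5744)
2280 - C = 2280 - 1*1639/1041 = 2280 - 1639/1041 = 2371841/1041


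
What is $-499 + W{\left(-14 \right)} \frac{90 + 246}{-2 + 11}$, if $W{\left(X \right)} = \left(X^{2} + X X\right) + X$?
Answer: $13613$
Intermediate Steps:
$W{\left(X \right)} = X + 2 X^{2}$ ($W{\left(X \right)} = \left(X^{2} + X^{2}\right) + X = 2 X^{2} + X = X + 2 X^{2}$)
$-499 + W{\left(-14 \right)} \frac{90 + 246}{-2 + 11} = -499 + - 14 \left(1 + 2 \left(-14\right)\right) \frac{90 + 246}{-2 + 11} = -499 + - 14 \left(1 - 28\right) \frac{336}{9} = -499 + \left(-14\right) \left(-27\right) 336 \cdot \frac{1}{9} = -499 + 378 \cdot \frac{112}{3} = -499 + 14112 = 13613$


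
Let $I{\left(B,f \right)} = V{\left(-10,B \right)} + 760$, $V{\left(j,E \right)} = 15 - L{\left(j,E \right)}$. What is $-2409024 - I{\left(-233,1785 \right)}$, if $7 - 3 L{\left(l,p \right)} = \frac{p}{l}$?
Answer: $- \frac{72294133}{30} \approx -2.4098 \cdot 10^{6}$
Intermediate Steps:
$L{\left(l,p \right)} = \frac{7}{3} - \frac{p}{3 l}$ ($L{\left(l,p \right)} = \frac{7}{3} - \frac{p \frac{1}{l}}{3} = \frac{7}{3} - \frac{p}{3 l}$)
$V{\left(j,E \right)} = 15 - \frac{- E + 7 j}{3 j}$
$I{\left(B,f \right)} = \frac{2318}{3} - \frac{B}{30}$ ($I{\left(B,f \right)} = \frac{B + 38 \left(-10\right)}{3 \left(-10\right)} + 760 = \frac{1}{3} \left(- \frac{1}{10}\right) \left(B - 380\right) + 760 = \frac{1}{3} \left(- \frac{1}{10}\right) \left(-380 + B\right) + 760 = \left(\frac{38}{3} - \frac{B}{30}\right) + 760 = \frac{2318}{3} - \frac{B}{30}$)
$-2409024 - I{\left(-233,1785 \right)} = -2409024 - \left(\frac{2318}{3} - - \frac{233}{30}\right) = -2409024 - \left(\frac{2318}{3} + \frac{233}{30}\right) = -2409024 - \frac{23413}{30} = - \frac{72294133}{30}$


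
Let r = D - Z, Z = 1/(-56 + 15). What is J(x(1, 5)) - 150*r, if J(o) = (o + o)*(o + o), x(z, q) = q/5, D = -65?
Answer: 399764/41 ≈ 9750.3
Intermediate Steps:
Z = -1/41 (Z = 1/(-41) = -1/41 ≈ -0.024390)
x(z, q) = q/5 (x(z, q) = q*(⅕) = q/5)
J(o) = 4*o² (J(o) = (2*o)*(2*o) = 4*o²)
r = -2664/41 (r = -65 - 1*(-1/41) = -65 + 1/41 = -2664/41 ≈ -64.976)
J(x(1, 5)) - 150*r = 4*((⅕)*5)² - 150*(-2664/41) = 4*1² + 399600/41 = 4*1 + 399600/41 = 4 + 399600/41 = 399764/41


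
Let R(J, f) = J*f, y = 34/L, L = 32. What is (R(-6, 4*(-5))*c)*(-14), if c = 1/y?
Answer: -26880/17 ≈ -1581.2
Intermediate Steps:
y = 17/16 (y = 34/32 = 34*(1/32) = 17/16 ≈ 1.0625)
c = 16/17 (c = 1/(17/16) = 16/17 ≈ 0.94118)
(R(-6, 4*(-5))*c)*(-14) = (-24*(-5)*(16/17))*(-14) = (-6*(-20)*(16/17))*(-14) = (120*(16/17))*(-14) = (1920/17)*(-14) = -26880/17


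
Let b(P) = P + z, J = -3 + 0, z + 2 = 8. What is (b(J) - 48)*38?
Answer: -1710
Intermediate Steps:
z = 6 (z = -2 + 8 = 6)
J = -3
b(P) = 6 + P (b(P) = P + 6 = 6 + P)
(b(J) - 48)*38 = ((6 - 3) - 48)*38 = (3 - 48)*38 = -45*38 = -1710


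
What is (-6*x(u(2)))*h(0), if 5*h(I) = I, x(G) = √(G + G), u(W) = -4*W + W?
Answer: 0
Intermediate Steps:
u(W) = -3*W
x(G) = √2*√G (x(G) = √(2*G) = √2*√G)
h(I) = I/5
(-6*x(u(2)))*h(0) = (-6*√2*√(-3*2))*((⅕)*0) = -6*√2*√(-6)*0 = -6*√2*I*√6*0 = -12*I*√3*0 = 0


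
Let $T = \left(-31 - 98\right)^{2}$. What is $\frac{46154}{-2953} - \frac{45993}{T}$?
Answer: $- \frac{301288681}{16380291} \approx -18.393$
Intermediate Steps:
$T = 16641$ ($T = \left(-129\right)^{2} = 16641$)
$\frac{46154}{-2953} - \frac{45993}{T} = \frac{46154}{-2953} - \frac{45993}{16641} = 46154 \left(- \frac{1}{2953}\right) - \frac{15331}{5547} = - \frac{46154}{2953} - \frac{15331}{5547} = - \frac{301288681}{16380291}$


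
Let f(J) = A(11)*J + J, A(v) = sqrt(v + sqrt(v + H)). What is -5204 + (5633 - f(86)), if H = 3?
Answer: 343 - 86*sqrt(11 + sqrt(14)) ≈ 12.804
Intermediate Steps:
A(v) = sqrt(v + sqrt(3 + v)) (A(v) = sqrt(v + sqrt(v + 3)) = sqrt(v + sqrt(3 + v)))
f(J) = J + J*sqrt(11 + sqrt(14)) (f(J) = sqrt(11 + sqrt(3 + 11))*J + J = sqrt(11 + sqrt(14))*J + J = J*sqrt(11 + sqrt(14)) + J = J + J*sqrt(11 + sqrt(14)))
-5204 + (5633 - f(86)) = -5204 + (5633 - 86*(1 + sqrt(11 + sqrt(14)))) = -5204 + (5633 - (86 + 86*sqrt(11 + sqrt(14)))) = -5204 + (5633 + (-86 - 86*sqrt(11 + sqrt(14)))) = -5204 + (5547 - 86*sqrt(11 + sqrt(14))) = 343 - 86*sqrt(11 + sqrt(14))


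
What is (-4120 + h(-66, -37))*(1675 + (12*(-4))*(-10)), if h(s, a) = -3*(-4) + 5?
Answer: -8841965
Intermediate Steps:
h(s, a) = 17 (h(s, a) = 12 + 5 = 17)
(-4120 + h(-66, -37))*(1675 + (12*(-4))*(-10)) = (-4120 + 17)*(1675 + (12*(-4))*(-10)) = -4103*(1675 - 48*(-10)) = -4103*(1675 + 480) = -4103*2155 = -8841965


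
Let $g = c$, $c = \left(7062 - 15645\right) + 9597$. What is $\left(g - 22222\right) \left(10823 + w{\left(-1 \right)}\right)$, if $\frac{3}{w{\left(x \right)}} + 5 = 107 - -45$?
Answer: $- \frac{11247196224}{49} \approx -2.2953 \cdot 10^{8}$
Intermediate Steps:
$c = 1014$ ($c = -8583 + 9597 = 1014$)
$g = 1014$
$w{\left(x \right)} = \frac{1}{49}$ ($w{\left(x \right)} = \frac{3}{-5 + \left(107 - -45\right)} = \frac{3}{-5 + \left(107 + 45\right)} = \frac{3}{-5 + 152} = \frac{3}{147} = 3 \cdot \frac{1}{147} = \frac{1}{49}$)
$\left(g - 22222\right) \left(10823 + w{\left(-1 \right)}\right) = \left(1014 - 22222\right) \left(10823 + \frac{1}{49}\right) = \left(-21208\right) \frac{530328}{49} = - \frac{11247196224}{49}$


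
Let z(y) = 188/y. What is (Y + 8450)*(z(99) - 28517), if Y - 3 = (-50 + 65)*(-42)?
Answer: -22084289885/99 ≈ -2.2307e+8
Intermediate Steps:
Y = -627 (Y = 3 + (-50 + 65)*(-42) = 3 + 15*(-42) = 3 - 630 = -627)
(Y + 8450)*(z(99) - 28517) = (-627 + 8450)*(188/99 - 28517) = 7823*(188*(1/99) - 28517) = 7823*(188/99 - 28517) = 7823*(-2822995/99) = -22084289885/99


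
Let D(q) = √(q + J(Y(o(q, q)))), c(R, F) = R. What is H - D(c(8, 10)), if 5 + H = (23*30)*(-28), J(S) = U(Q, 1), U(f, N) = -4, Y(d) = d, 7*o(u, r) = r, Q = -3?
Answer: -19327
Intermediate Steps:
o(u, r) = r/7
J(S) = -4
D(q) = √(-4 + q) (D(q) = √(q - 4) = √(-4 + q))
H = -19325 (H = -5 + (23*30)*(-28) = -5 + 690*(-28) = -5 - 19320 = -19325)
H - D(c(8, 10)) = -19325 - √(-4 + 8) = -19325 - √4 = -19325 - 1*2 = -19325 - 2 = -19327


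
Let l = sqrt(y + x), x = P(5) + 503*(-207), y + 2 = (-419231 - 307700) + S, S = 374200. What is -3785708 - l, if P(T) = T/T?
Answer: -3785708 - I*sqrt(456853) ≈ -3.7857e+6 - 675.91*I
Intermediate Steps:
y = -352733 (y = -2 + ((-419231 - 307700) + 374200) = -2 + (-726931 + 374200) = -2 - 352731 = -352733)
P(T) = 1
x = -104120 (x = 1 + 503*(-207) = 1 - 104121 = -104120)
l = I*sqrt(456853) (l = sqrt(-352733 - 104120) = sqrt(-456853) = I*sqrt(456853) ≈ 675.91*I)
-3785708 - l = -3785708 - I*sqrt(456853)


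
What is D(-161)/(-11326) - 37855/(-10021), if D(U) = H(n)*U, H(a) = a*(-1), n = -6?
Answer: 31316144/8106989 ≈ 3.8629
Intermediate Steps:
H(a) = -a
D(U) = 6*U (D(U) = (-1*(-6))*U = 6*U)
D(-161)/(-11326) - 37855/(-10021) = (6*(-161))/(-11326) - 37855/(-10021) = -966*(-1/11326) - 37855*(-1/10021) = 69/809 + 37855/10021 = 31316144/8106989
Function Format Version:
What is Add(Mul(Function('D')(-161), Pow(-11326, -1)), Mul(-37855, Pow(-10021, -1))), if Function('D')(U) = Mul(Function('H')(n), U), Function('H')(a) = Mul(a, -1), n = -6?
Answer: Rational(31316144, 8106989) ≈ 3.8629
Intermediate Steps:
Function('H')(a) = Mul(-1, a)
Function('D')(U) = Mul(6, U) (Function('D')(U) = Mul(Mul(-1, -6), U) = Mul(6, U))
Add(Mul(Function('D')(-161), Pow(-11326, -1)), Mul(-37855, Pow(-10021, -1))) = Add(Mul(Mul(6, -161), Pow(-11326, -1)), Mul(-37855, Pow(-10021, -1))) = Add(Mul(-966, Rational(-1, 11326)), Mul(-37855, Rational(-1, 10021))) = Add(Rational(69, 809), Rational(37855, 10021)) = Rational(31316144, 8106989)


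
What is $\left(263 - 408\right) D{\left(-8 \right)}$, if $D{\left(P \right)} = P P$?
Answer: $-9280$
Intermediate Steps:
$D{\left(P \right)} = P^{2}$
$\left(263 - 408\right) D{\left(-8 \right)} = \left(263 - 408\right) \left(-8\right)^{2} = \left(-145\right) 64 = -9280$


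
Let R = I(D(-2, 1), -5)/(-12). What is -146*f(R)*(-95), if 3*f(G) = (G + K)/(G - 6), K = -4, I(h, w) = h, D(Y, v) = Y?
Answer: 63802/21 ≈ 3038.2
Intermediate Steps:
R = ⅙ (R = -2/(-12) = -2*(-1/12) = ⅙ ≈ 0.16667)
f(G) = (-4 + G)/(3*(-6 + G)) (f(G) = ((G - 4)/(G - 6))/3 = ((-4 + G)/(-6 + G))/3 = (-4 + G)/(3*(-6 + G)))
-146*f(R)*(-95) = -146*(-4 + ⅙)/(3*(-6 + ⅙))*(-95) = -146*(-23)/(3*(-35/6)*6)*(-95) = -146*(-6)*(-23)/(3*35*6)*(-95) = -146*23/105*(-95) = -3358/105*(-95) = 63802/21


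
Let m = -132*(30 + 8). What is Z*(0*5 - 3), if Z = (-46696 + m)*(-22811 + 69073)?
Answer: 7176901632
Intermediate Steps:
m = -5016 (m = -132*38 = -5016)
Z = -2392300544 (Z = (-46696 - 5016)*(-22811 + 69073) = -51712*46262 = -2392300544)
Z*(0*5 - 3) = -2392300544*(0*5 - 3) = -2392300544*(0 - 3) = -2392300544*(-3) = 7176901632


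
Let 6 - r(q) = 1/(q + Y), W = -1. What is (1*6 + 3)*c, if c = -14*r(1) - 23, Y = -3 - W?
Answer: -1089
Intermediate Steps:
Y = -2 (Y = -3 - 1*(-1) = -3 + 1 = -2)
r(q) = 6 - 1/(-2 + q) (r(q) = 6 - 1/(q - 2) = 6 - 1/(-2 + q))
c = -121 (c = -14*(-13 + 6*1)/(-2 + 1) - 23 = -14*(-13 + 6)/(-1) - 23 = -(-14)*(-7) - 23 = -14*7 - 23 = -98 - 23 = -121)
(1*6 + 3)*c = (1*6 + 3)*(-121) = (6 + 3)*(-121) = 9*(-121) = -1089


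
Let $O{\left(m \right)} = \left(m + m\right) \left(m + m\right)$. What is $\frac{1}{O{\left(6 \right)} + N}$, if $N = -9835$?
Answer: $- \frac{1}{9691} \approx -0.00010319$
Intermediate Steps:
$O{\left(m \right)} = 4 m^{2}$ ($O{\left(m \right)} = 2 m 2 m = 4 m^{2}$)
$\frac{1}{O{\left(6 \right)} + N} = \frac{1}{4 \cdot 6^{2} - 9835} = \frac{1}{4 \cdot 36 - 9835} = \frac{1}{144 - 9835} = \frac{1}{-9691} = - \frac{1}{9691}$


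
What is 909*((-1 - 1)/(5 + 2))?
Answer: -1818/7 ≈ -259.71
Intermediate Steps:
909*((-1 - 1)/(5 + 2)) = 909*(-2/7) = -1818/7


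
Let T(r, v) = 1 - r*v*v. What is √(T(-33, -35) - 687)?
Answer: 7*√811 ≈ 199.35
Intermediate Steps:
T(r, v) = 1 - r*v²
√(T(-33, -35) - 687) = √((1 - 1*(-33)*(-35)²) - 687) = √((1 - 1*(-33)*1225) - 687) = √((1 + 40425) - 687) = √(40426 - 687) = √39739 = 7*√811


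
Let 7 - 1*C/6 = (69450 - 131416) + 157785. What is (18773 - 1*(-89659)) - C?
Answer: 683304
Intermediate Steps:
C = -574872 (C = 42 - 6*((69450 - 131416) + 157785) = 42 - 6*(-61966 + 157785) = 42 - 6*95819 = 42 - 574914 = -574872)
(18773 - 1*(-89659)) - C = (18773 - 1*(-89659)) - 1*(-574872) = (18773 + 89659) + 574872 = 108432 + 574872 = 683304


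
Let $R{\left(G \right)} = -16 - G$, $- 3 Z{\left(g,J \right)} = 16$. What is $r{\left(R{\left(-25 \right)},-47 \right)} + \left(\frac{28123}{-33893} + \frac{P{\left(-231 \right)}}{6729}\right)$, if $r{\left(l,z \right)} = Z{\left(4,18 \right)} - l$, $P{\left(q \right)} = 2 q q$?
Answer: $\frac{158943122}{228065997} \approx 0.69692$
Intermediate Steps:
$P{\left(q \right)} = 2 q^{2}$
$Z{\left(g,J \right)} = - \frac{16}{3}$ ($Z{\left(g,J \right)} = \left(- \frac{1}{3}\right) 16 = - \frac{16}{3}$)
$r{\left(l,z \right)} = - \frac{16}{3} - l$
$r{\left(R{\left(-25 \right)},-47 \right)} + \left(\frac{28123}{-33893} + \frac{P{\left(-231 \right)}}{6729}\right) = \left(- \frac{16}{3} - \left(-16 - -25\right)\right) + \left(\frac{28123}{-33893} + \frac{2 \left(-231\right)^{2}}{6729}\right) = \left(- \frac{16}{3} - \left(-16 + 25\right)\right) + \left(28123 \left(- \frac{1}{33893}\right) + 2 \cdot 53361 \cdot \frac{1}{6729}\right) = \left(- \frac{16}{3} - 9\right) + \left(- \frac{28123}{33893} + 106722 \cdot \frac{1}{6729}\right) = \left(- \frac{16}{3} - 9\right) + \left(- \frac{28123}{33893} + \frac{35574}{2243}\right) = - \frac{43}{3} + \frac{1142629693}{76021999} = \frac{158943122}{228065997}$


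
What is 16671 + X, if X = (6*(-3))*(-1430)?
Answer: 42411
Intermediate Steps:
X = 25740 (X = -18*(-1430) = 25740)
16671 + X = 16671 + 25740 = 42411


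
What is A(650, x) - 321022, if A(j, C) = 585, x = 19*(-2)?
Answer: -320437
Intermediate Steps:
x = -38
A(650, x) - 321022 = 585 - 321022 = -320437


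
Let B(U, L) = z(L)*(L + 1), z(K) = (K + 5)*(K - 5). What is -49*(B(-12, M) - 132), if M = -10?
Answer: 39543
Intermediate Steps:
z(K) = (-5 + K)*(5 + K) (z(K) = (5 + K)*(-5 + K) = (-5 + K)*(5 + K))
B(U, L) = (1 + L)*(-25 + L²) (B(U, L) = (-25 + L²)*(L + 1) = (-25 + L²)*(1 + L) = (1 + L)*(-25 + L²))
-49*(B(-12, M) - 132) = -49*((1 - 10)*(-25 + (-10)²) - 132) = -49*(-9*(-25 + 100) - 132) = -49*(-9*75 - 132) = -49*(-675 - 132) = -49*(-807) = 39543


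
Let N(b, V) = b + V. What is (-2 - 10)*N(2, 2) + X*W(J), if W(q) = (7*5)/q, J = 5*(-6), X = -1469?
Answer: 9995/6 ≈ 1665.8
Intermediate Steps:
J = -30
N(b, V) = V + b
W(q) = 35/q
(-2 - 10)*N(2, 2) + X*W(J) = (-2 - 10)*(2 + 2) - 51415/(-30) = -12*4 - 51415*(-1)/30 = -48 - 1469*(-7/6) = -48 + 10283/6 = 9995/6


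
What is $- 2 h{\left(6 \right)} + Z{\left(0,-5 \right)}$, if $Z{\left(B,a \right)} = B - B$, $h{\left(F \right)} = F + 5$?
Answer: $-22$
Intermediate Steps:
$h{\left(F \right)} = 5 + F$
$Z{\left(B,a \right)} = 0$
$- 2 h{\left(6 \right)} + Z{\left(0,-5 \right)} = - 2 \left(5 + 6\right) + 0 = \left(-2\right) 11 + 0 = -22 + 0 = -22$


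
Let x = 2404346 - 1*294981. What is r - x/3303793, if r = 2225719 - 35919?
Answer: 7234643802035/3303793 ≈ 2.1898e+6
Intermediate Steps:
x = 2109365 (x = 2404346 - 294981 = 2109365)
r = 2189800
r - x/3303793 = 2189800 - 2109365/3303793 = 7234643802035/3303793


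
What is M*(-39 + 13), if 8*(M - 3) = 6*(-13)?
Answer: 351/2 ≈ 175.50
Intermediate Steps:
M = -27/4 (M = 3 + (6*(-13))/8 = 3 + (1/8)*(-78) = 3 - 39/4 = -27/4 ≈ -6.7500)
M*(-39 + 13) = -27*(-39 + 13)/4 = -27/4*(-26) = 351/2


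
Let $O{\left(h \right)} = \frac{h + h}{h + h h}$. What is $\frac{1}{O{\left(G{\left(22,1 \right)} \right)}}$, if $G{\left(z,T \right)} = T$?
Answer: $1$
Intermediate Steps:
$O{\left(h \right)} = \frac{2 h}{h + h^{2}}$
$\frac{1}{O{\left(G{\left(22,1 \right)} \right)}} = \frac{1}{2 \frac{1}{1 + 1}} = \frac{1}{2 \cdot \frac{1}{2}} = 1^{-1} = 1$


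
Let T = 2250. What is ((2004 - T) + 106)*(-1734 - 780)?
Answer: 351960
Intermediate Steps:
((2004 - T) + 106)*(-1734 - 780) = ((2004 - 1*2250) + 106)*(-1734 - 780) = ((2004 - 2250) + 106)*(-2514) = (-246 + 106)*(-2514) = -140*(-2514) = 351960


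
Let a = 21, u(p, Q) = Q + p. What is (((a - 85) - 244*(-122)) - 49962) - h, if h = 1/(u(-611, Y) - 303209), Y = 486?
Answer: -6144940171/303334 ≈ -20258.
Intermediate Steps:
h = -1/303334 (h = 1/((486 - 611) - 303209) = 1/(-125 - 303209) = 1/(-303334) = -1/303334 ≈ -3.2967e-6)
(((a - 85) - 244*(-122)) - 49962) - h = (((21 - 85) - 244*(-122)) - 49962) - 1*(-1/303334) = ((-64 + 29768) - 49962) + 1/303334 = (29704 - 49962) + 1/303334 = -20258 + 1/303334 = -6144940171/303334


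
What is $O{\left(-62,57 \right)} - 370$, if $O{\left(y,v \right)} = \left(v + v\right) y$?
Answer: $-7438$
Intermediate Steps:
$O{\left(y,v \right)} = 2 v y$
$O{\left(-62,57 \right)} - 370 = 2 \cdot 57 \left(-62\right) - 370 = -7068 - 370 = -7438$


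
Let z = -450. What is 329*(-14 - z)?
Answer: 143444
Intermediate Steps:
329*(-14 - z) = 329*(-14 - 1*(-450)) = 329*(-14 + 450) = 329*436 = 143444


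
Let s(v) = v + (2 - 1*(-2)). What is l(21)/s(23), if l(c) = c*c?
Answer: 49/3 ≈ 16.333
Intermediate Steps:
l(c) = c²
s(v) = 4 + v (s(v) = v + (2 + 2) = v + 4 = 4 + v)
l(21)/s(23) = 21²/(4 + 23) = 441/27 = (1/27)*441 = 49/3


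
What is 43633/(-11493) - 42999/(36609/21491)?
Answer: -3540727024478/140249079 ≈ -25246.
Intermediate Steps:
43633/(-11493) - 42999/(36609/21491) = 43633*(-1/11493) - 42999/(36609*(1/21491)) = -43633/11493 - 42999/36609/21491 = -43633/11493 - 42999*21491/36609 = -43633/11493 - 308030503/12203 = -3540727024478/140249079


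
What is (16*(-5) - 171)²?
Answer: 63001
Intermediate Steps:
(16*(-5) - 171)² = (-80 - 171)² = (-251)² = 63001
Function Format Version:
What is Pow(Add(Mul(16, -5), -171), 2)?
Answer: 63001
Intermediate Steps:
Pow(Add(Mul(16, -5), -171), 2) = Pow(Add(-80, -171), 2) = Pow(-251, 2) = 63001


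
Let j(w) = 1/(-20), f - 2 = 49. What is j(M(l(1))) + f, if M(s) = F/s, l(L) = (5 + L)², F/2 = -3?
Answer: 1019/20 ≈ 50.950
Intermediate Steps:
F = -6 (F = 2*(-3) = -6)
f = 51 (f = 2 + 49 = 51)
M(s) = -6/s
j(w) = -1/20
j(M(l(1))) + f = -1/20 + 51 = 1019/20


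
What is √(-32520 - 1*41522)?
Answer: I*√74042 ≈ 272.11*I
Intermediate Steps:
√(-32520 - 1*41522) = √(-32520 - 41522) = √(-74042) = I*√74042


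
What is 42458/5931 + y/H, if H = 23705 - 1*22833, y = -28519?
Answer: -132122813/5171832 ≈ -25.547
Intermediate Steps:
H = 872 (H = 23705 - 22833 = 872)
42458/5931 + y/H = 42458/5931 - 28519/872 = -132122813/5171832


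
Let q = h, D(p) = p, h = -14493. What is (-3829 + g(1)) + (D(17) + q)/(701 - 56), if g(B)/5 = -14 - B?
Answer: -2532556/645 ≈ -3926.4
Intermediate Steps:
q = -14493
g(B) = -70 - 5*B (g(B) = 5*(-14 - B) = -70 - 5*B)
(-3829 + g(1)) + (D(17) + q)/(701 - 56) = (-3829 + (-70 - 5*1)) + (17 - 14493)/(701 - 56) = (-3829 + (-70 - 5)) - 14476/645 = (-3829 - 75) - 14476*1/645 = -3904 - 14476/645 = -2532556/645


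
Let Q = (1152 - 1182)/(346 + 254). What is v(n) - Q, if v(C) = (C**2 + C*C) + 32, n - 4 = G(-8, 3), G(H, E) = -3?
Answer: 681/20 ≈ 34.050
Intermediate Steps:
n = 1 (n = 4 - 3 = 1)
Q = -1/20 (Q = -30/600 = -30*1/600 = -1/20 ≈ -0.050000)
v(C) = 32 + 2*C**2 (v(C) = (C**2 + C**2) + 32 = 2*C**2 + 32 = 32 + 2*C**2)
v(n) - Q = (32 + 2*1**2) - 1*(-1/20) = (32 + 2*1) + 1/20 = (32 + 2) + 1/20 = 34 + 1/20 = 681/20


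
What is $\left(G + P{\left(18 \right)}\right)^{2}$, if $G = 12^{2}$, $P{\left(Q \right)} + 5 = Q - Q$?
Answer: $19321$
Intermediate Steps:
$P{\left(Q \right)} = -5$ ($P{\left(Q \right)} = -5 + \left(Q - Q\right) = -5 + 0 = -5$)
$G = 144$
$\left(G + P{\left(18 \right)}\right)^{2} = \left(144 - 5\right)^{2} = 139^{2} = 19321$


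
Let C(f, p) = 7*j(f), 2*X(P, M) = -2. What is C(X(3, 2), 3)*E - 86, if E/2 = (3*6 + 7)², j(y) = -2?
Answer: -17586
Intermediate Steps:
E = 1250 (E = 2*(3*6 + 7)² = 2*(18 + 7)² = 2*25² = 2*625 = 1250)
X(P, M) = -1 (X(P, M) = (½)*(-2) = -1)
C(f, p) = -14 (C(f, p) = 7*(-2) = -14)
C(X(3, 2), 3)*E - 86 = -14*1250 - 86 = -17500 - 86 = -17586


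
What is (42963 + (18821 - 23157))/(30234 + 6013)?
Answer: 38627/36247 ≈ 1.0657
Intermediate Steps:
(42963 + (18821 - 23157))/(30234 + 6013) = (42963 - 4336)/36247 = 38627*(1/36247) = 38627/36247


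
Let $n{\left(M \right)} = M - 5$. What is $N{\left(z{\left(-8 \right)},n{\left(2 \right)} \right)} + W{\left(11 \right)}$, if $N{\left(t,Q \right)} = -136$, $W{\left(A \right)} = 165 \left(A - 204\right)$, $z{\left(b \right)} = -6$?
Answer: $-31981$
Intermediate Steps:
$n{\left(M \right)} = -5 + M$ ($n{\left(M \right)} = M - 5 = -5 + M$)
$W{\left(A \right)} = -33660 + 165 A$ ($W{\left(A \right)} = 165 \left(-204 + A\right) = -33660 + 165 A$)
$N{\left(z{\left(-8 \right)},n{\left(2 \right)} \right)} + W{\left(11 \right)} = -136 + \left(-33660 + 165 \cdot 11\right) = -136 + \left(-33660 + 1815\right) = -136 - 31845 = -31981$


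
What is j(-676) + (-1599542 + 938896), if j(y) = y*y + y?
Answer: -204346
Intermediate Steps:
j(y) = y + y² (j(y) = y² + y = y + y²)
j(-676) + (-1599542 + 938896) = -676*(1 - 676) + (-1599542 + 938896) = -676*(-675) - 660646 = 456300 - 660646 = -204346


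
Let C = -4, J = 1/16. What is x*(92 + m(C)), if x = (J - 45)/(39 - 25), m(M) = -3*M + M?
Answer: -17975/56 ≈ -320.98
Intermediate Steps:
J = 1/16 ≈ 0.062500
m(M) = -2*M
x = -719/224 (x = (1/16 - 45)/(39 - 25) = -719/16/14 = -719/16*1/14 = -719/224 ≈ -3.2098)
x*(92 + m(C)) = -719*(92 - 2*(-4))/224 = -719*(92 + 8)/224 = -719/224*100 = -17975/56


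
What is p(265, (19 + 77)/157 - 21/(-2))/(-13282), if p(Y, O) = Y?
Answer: -265/13282 ≈ -0.019952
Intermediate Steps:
p(265, (19 + 77)/157 - 21/(-2))/(-13282) = 265/(-13282) = 265*(-1/13282) = -265/13282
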